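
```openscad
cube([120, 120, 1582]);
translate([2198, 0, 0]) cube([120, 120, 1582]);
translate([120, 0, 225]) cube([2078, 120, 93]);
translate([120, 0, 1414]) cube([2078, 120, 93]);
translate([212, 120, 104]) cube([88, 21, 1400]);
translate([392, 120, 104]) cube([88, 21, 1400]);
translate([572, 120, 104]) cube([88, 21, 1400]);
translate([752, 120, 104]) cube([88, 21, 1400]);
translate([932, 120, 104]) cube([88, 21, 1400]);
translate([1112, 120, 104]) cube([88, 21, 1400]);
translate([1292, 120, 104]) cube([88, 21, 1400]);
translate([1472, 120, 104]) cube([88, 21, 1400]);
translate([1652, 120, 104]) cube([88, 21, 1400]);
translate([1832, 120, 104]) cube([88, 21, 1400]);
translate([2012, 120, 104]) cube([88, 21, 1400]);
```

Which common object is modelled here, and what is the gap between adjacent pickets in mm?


A fence section. The picket gap is 92 mm.

Two posts, two rails, 11 pickets — a fence section. Span 2078 mm holds 11 pickets of 88 mm with 12 equal gaps: ⌊(2078 − 11·88) / 12⌋ = 92 mm.


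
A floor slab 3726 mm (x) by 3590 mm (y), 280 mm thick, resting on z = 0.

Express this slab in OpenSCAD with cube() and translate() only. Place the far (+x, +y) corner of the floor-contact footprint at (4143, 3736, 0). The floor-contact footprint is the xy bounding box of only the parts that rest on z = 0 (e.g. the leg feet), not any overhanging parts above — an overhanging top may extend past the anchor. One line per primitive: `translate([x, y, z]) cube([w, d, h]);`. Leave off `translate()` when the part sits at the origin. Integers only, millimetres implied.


translate([417, 146, 0]) cube([3726, 3590, 280]);


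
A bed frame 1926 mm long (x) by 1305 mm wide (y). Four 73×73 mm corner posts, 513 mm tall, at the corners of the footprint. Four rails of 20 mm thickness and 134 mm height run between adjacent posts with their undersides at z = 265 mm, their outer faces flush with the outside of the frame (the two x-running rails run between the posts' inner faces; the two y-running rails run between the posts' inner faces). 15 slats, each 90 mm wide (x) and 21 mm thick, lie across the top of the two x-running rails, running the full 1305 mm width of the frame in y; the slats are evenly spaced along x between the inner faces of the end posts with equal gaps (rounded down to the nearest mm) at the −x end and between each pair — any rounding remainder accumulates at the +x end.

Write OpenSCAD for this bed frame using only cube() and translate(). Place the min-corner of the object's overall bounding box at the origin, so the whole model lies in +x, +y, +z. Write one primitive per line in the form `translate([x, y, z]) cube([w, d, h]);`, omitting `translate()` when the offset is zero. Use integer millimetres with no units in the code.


// slat z = rail_z + rail_h = 265 + 134 = 399
// slat gap = ⌊(1780 − 15·90) / 16⌋ = 26
cube([73, 73, 513]);
translate([0, 1232, 0]) cube([73, 73, 513]);
translate([1853, 0, 0]) cube([73, 73, 513]);
translate([1853, 1232, 0]) cube([73, 73, 513]);
translate([73, 0, 265]) cube([1780, 20, 134]);
translate([73, 1285, 265]) cube([1780, 20, 134]);
translate([0, 73, 265]) cube([20, 1159, 134]);
translate([1906, 73, 265]) cube([20, 1159, 134]);
translate([99, 0, 399]) cube([90, 1305, 21]);
translate([215, 0, 399]) cube([90, 1305, 21]);
translate([331, 0, 399]) cube([90, 1305, 21]);
translate([447, 0, 399]) cube([90, 1305, 21]);
translate([563, 0, 399]) cube([90, 1305, 21]);
translate([679, 0, 399]) cube([90, 1305, 21]);
translate([795, 0, 399]) cube([90, 1305, 21]);
translate([911, 0, 399]) cube([90, 1305, 21]);
translate([1027, 0, 399]) cube([90, 1305, 21]);
translate([1143, 0, 399]) cube([90, 1305, 21]);
translate([1259, 0, 399]) cube([90, 1305, 21]);
translate([1375, 0, 399]) cube([90, 1305, 21]);
translate([1491, 0, 399]) cube([90, 1305, 21]);
translate([1607, 0, 399]) cube([90, 1305, 21]);
translate([1723, 0, 399]) cube([90, 1305, 21]);


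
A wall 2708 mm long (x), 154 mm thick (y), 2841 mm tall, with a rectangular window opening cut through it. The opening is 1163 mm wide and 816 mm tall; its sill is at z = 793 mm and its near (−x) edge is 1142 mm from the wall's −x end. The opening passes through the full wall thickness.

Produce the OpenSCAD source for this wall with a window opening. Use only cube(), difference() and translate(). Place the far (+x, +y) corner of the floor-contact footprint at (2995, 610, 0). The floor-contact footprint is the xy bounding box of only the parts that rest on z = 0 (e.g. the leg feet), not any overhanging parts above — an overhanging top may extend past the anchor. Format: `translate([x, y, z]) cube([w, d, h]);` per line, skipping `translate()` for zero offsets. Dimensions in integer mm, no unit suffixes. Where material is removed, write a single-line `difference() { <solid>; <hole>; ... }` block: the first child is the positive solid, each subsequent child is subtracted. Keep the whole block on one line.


difference() { translate([287, 456, 0]) cube([2708, 154, 2841]); translate([1429, 456, 793]) cube([1163, 154, 816]); }


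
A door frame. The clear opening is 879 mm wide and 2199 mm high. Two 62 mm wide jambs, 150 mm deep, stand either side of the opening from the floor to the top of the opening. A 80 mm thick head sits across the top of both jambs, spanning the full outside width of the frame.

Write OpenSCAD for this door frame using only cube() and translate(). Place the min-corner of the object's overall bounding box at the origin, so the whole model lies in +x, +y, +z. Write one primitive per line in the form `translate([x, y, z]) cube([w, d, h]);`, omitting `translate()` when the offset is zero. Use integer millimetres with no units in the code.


cube([62, 150, 2199]);
translate([941, 0, 0]) cube([62, 150, 2199]);
translate([0, 0, 2199]) cube([1003, 150, 80]);


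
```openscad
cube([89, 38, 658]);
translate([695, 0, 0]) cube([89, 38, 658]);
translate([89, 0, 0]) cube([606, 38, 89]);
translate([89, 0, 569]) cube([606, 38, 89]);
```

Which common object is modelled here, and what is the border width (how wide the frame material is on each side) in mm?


A picture frame. The border width is 89 mm.

Four thin pieces enclosing a rectangular opening — a picture frame. The two full-height stiles are 658 mm tall; the top rail sits at z = 569 and is 89 mm tall, so the border above the opening is 658 − 569 = 89 mm, matching the stile x-width.


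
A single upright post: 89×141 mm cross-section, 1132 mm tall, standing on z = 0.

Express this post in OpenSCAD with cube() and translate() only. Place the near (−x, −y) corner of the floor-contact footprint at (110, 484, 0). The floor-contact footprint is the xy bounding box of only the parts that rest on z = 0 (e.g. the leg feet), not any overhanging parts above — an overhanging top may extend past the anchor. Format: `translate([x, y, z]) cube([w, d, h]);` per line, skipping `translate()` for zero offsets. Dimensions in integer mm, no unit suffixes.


translate([110, 484, 0]) cube([89, 141, 1132]);


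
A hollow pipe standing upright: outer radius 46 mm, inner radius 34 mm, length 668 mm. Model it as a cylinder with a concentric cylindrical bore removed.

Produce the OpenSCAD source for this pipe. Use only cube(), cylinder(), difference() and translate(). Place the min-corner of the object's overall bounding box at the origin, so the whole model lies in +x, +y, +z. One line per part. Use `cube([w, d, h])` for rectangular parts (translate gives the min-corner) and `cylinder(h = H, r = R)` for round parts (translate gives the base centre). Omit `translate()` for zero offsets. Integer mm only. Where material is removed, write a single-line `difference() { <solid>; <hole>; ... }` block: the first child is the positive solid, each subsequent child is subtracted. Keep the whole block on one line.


difference() { translate([46, 46, 0]) cylinder(h = 668, r = 46); translate([46, 46, 0]) cylinder(h = 668, r = 34); }


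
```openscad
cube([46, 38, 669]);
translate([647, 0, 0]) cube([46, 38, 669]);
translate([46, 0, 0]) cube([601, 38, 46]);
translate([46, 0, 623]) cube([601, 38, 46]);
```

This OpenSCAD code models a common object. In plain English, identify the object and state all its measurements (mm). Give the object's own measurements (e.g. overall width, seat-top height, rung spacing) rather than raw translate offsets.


A rectangular picture frame lying in the x–z plane (depth along y). The opening is 601 mm wide (x) by 577 mm tall (z), surrounded by a border 46 mm wide on all four sides. The frame is 38 mm deep and is made of two full-height vertical stiles with two horizontal rails fitted between them.


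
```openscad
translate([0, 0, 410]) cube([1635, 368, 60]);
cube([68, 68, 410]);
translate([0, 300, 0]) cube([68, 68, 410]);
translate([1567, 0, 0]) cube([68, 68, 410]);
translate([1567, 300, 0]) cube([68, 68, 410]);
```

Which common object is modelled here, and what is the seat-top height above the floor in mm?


A bench. The seat-top height is 470 mm.

A long slab on four corner posts — a bench. The slab sits at z = 410 with thickness 60, so the top is 410 + 60 = 470 mm.


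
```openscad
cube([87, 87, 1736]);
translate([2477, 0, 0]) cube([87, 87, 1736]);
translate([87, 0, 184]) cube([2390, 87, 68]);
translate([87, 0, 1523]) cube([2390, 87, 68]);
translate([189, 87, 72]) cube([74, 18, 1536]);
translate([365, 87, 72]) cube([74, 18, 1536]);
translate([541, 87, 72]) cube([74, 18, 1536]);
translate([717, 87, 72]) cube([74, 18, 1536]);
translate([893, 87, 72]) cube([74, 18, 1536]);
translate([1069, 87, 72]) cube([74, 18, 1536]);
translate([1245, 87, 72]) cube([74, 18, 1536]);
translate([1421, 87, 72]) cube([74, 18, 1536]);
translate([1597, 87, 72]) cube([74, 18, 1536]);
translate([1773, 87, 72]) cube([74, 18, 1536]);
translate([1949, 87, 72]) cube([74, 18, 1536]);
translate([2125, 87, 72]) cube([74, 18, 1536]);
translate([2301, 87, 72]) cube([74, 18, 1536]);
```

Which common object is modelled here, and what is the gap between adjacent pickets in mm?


A fence section. The picket gap is 102 mm.

Two posts, two rails, 13 pickets — a fence section. Span 2390 mm holds 13 pickets of 74 mm with 14 equal gaps: ⌊(2390 − 13·74) / 14⌋ = 102 mm.


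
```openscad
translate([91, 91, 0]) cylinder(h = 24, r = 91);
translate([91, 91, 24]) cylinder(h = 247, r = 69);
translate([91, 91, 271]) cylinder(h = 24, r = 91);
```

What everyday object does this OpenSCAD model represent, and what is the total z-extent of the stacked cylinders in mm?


A spool. The overall height is 295 mm.

Three coaxial cylinders, large–small–large — a spool. Two 24 mm flanges and a 247 mm core give 24 + 247 + 24 = 295 mm.


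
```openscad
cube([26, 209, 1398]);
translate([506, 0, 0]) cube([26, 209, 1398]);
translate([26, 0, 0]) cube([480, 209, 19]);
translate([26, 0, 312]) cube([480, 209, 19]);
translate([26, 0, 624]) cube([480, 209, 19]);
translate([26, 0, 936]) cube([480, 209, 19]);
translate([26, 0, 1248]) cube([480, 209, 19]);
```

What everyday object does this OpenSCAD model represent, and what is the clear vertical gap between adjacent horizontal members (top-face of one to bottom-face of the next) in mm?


A bookshelf. The clear shelf gap is 293 mm.

Two tall side panels with 5 horizontal boards between them — a bookshelf. The first two shelf undersides are at z = 0 and z = 312; with shelf thickness 19, the clear gap is 312 − 0 − 19 = 293 mm.


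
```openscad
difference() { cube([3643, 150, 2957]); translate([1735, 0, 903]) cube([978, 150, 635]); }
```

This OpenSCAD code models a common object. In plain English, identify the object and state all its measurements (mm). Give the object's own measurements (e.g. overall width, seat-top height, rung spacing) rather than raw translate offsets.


A wall 3643 mm long (x), 150 mm thick (y), 2957 mm tall, with a rectangular window opening cut through it. The opening is 978 mm wide and 635 mm tall; its sill is at z = 903 mm and its near (−x) edge is 1735 mm from the wall's −x end. The opening passes through the full wall thickness.


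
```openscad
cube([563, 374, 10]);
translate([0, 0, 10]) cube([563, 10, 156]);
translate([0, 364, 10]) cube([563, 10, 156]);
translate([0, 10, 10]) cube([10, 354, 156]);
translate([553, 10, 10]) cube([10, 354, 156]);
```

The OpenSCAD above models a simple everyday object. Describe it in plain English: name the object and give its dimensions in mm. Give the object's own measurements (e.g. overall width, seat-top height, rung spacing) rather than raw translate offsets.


An open-topped rectangular box: outside dimensions 563×374×166 mm, with a uniform wall and base thickness of 10 mm. The base is a full 563×374 slab on the floor; four walls sit on top of the base. The front and back walls (the −y and +y sides) span the full width; the two side walls fit between them.


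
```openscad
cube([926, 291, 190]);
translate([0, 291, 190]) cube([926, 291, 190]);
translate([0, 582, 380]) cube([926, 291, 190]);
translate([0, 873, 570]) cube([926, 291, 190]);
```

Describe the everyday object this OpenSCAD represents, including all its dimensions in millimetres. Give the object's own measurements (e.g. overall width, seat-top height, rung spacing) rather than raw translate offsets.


A straight staircase of 4 solid steps. Each step is 926 mm wide (x), 291 mm deep (y, the going) and 190 mm tall (the rise). The first step rests on the floor; each subsequent step sits one going further in +y and one rise higher in +z, directly behind and above the previous step with no overlap.


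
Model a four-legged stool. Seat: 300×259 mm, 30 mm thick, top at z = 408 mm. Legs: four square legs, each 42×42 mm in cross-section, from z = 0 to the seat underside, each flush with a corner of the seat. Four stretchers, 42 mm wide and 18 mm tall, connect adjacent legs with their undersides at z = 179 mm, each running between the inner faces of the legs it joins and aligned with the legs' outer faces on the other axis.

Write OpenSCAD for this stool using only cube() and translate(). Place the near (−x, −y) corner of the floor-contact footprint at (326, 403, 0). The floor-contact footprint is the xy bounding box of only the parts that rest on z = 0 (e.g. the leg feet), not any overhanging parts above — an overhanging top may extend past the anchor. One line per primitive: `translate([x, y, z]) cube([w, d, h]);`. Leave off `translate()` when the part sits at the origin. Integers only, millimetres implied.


// leg_h = 408 - 30 = 378
// stretcher span = 300 - 2*42 = 216
translate([326, 403, 378]) cube([300, 259, 30]);
translate([326, 403, 0]) cube([42, 42, 378]);
translate([584, 403, 0]) cube([42, 42, 378]);
translate([326, 620, 0]) cube([42, 42, 378]);
translate([584, 620, 0]) cube([42, 42, 378]);
translate([368, 403, 179]) cube([216, 42, 18]);
translate([368, 620, 179]) cube([216, 42, 18]);
translate([326, 445, 179]) cube([42, 175, 18]);
translate([584, 445, 179]) cube([42, 175, 18]);


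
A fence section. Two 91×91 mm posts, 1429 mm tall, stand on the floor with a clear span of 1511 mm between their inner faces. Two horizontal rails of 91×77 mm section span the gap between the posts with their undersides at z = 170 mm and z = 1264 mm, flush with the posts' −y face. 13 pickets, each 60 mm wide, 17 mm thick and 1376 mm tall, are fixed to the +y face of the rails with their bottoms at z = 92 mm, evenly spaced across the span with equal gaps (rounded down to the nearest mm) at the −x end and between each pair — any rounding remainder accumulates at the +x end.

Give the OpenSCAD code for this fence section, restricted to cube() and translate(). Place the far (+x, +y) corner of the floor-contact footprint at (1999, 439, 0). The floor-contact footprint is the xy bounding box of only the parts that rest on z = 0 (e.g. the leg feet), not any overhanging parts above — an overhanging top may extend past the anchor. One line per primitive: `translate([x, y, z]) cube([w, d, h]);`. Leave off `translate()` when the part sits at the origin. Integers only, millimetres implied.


translate([306, 348, 0]) cube([91, 91, 1429]);
translate([1908, 348, 0]) cube([91, 91, 1429]);
translate([397, 348, 170]) cube([1511, 91, 77]);
translate([397, 348, 1264]) cube([1511, 91, 77]);
translate([449, 439, 92]) cube([60, 17, 1376]);
translate([561, 439, 92]) cube([60, 17, 1376]);
translate([673, 439, 92]) cube([60, 17, 1376]);
translate([785, 439, 92]) cube([60, 17, 1376]);
translate([897, 439, 92]) cube([60, 17, 1376]);
translate([1009, 439, 92]) cube([60, 17, 1376]);
translate([1121, 439, 92]) cube([60, 17, 1376]);
translate([1233, 439, 92]) cube([60, 17, 1376]);
translate([1345, 439, 92]) cube([60, 17, 1376]);
translate([1457, 439, 92]) cube([60, 17, 1376]);
translate([1569, 439, 92]) cube([60, 17, 1376]);
translate([1681, 439, 92]) cube([60, 17, 1376]);
translate([1793, 439, 92]) cube([60, 17, 1376]);


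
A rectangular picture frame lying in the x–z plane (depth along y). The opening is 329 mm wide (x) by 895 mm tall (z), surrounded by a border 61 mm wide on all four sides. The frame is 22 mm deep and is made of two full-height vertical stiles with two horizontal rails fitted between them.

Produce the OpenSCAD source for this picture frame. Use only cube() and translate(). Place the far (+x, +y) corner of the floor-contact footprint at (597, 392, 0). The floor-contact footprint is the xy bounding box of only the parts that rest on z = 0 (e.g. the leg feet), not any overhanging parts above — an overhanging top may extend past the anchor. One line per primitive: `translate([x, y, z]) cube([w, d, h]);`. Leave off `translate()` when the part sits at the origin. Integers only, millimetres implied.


translate([146, 370, 0]) cube([61, 22, 1017]);
translate([536, 370, 0]) cube([61, 22, 1017]);
translate([207, 370, 0]) cube([329, 22, 61]);
translate([207, 370, 956]) cube([329, 22, 61]);


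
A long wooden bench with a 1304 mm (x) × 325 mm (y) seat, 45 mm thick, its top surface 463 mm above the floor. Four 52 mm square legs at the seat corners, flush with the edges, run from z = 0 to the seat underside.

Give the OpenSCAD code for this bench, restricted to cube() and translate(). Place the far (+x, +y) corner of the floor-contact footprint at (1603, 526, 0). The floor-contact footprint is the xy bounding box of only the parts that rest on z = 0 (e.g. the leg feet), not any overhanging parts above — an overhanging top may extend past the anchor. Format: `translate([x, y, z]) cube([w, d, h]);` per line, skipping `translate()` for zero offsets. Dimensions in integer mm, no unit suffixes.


translate([299, 201, 418]) cube([1304, 325, 45]);
translate([299, 201, 0]) cube([52, 52, 418]);
translate([299, 474, 0]) cube([52, 52, 418]);
translate([1551, 201, 0]) cube([52, 52, 418]);
translate([1551, 474, 0]) cube([52, 52, 418]);


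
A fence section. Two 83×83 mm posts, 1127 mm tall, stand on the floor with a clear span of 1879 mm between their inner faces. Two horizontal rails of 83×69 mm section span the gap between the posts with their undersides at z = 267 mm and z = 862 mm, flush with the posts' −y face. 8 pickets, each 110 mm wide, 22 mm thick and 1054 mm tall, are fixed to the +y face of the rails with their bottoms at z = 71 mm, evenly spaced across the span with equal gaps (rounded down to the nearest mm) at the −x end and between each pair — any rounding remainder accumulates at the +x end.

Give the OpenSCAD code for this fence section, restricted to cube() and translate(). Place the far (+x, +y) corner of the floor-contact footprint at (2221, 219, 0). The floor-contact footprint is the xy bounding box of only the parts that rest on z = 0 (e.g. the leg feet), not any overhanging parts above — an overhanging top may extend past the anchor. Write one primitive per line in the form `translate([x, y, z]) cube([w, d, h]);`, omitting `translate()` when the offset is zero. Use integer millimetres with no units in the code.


translate([176, 136, 0]) cube([83, 83, 1127]);
translate([2138, 136, 0]) cube([83, 83, 1127]);
translate([259, 136, 267]) cube([1879, 83, 69]);
translate([259, 136, 862]) cube([1879, 83, 69]);
translate([370, 219, 71]) cube([110, 22, 1054]);
translate([591, 219, 71]) cube([110, 22, 1054]);
translate([812, 219, 71]) cube([110, 22, 1054]);
translate([1033, 219, 71]) cube([110, 22, 1054]);
translate([1254, 219, 71]) cube([110, 22, 1054]);
translate([1475, 219, 71]) cube([110, 22, 1054]);
translate([1696, 219, 71]) cube([110, 22, 1054]);
translate([1917, 219, 71]) cube([110, 22, 1054]);


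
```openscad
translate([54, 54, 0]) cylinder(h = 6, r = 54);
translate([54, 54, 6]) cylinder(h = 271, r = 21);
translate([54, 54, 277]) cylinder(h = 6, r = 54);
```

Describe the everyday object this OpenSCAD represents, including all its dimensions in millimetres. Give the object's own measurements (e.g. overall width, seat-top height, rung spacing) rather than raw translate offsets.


A spool: two coaxial disc flanges of radius 54 mm and thickness 6 mm, joined by a core cylinder of radius 21 mm and height 271 mm. The lower flange rests on z = 0 and the three cylinders share a vertical axis.


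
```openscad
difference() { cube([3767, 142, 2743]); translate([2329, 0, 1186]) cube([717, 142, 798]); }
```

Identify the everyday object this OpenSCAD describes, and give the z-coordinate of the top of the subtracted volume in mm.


A wall with a window opening. The window head height is 1984 mm.

A wall with a rectangular opening subtracted — a window. Sill at z = 1186, opening 798 mm tall, so the head is at 1186 + 798 = 1984 mm.


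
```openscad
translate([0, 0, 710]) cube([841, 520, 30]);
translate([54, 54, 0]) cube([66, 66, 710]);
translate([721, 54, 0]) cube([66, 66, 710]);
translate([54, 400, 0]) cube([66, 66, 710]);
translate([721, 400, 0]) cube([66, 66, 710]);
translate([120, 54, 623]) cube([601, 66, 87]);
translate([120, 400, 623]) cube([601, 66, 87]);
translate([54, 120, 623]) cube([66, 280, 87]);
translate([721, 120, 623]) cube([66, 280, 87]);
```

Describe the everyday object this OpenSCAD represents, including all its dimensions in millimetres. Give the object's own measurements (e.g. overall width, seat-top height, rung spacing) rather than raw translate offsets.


A table: top 841 mm (x) × 520 mm (y), 30 mm thick, upper face at z = 740 mm, on four 66×66 mm square legs, each inset 54 mm from the nearest pair of top edges from z = 0 to the bottom of the top. Four apron rails, 66 mm thick and 87 mm tall, run between adjacent legs with their top edges flush with the underside of the top and their outer faces flush with the legs' outer faces.


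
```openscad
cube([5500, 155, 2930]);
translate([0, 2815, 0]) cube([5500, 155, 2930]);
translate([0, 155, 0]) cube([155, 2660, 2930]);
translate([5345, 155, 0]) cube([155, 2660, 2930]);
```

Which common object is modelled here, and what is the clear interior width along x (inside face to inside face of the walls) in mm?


A house (or room) frame. The interior width is 5190 mm.

Four 2930 mm walls enclosing a rectangle with no floor or roof — a room or house frame. Outside width is 5500 mm and wall thickness is 155 mm, so the interior width is 5500 − 2 × 155 = 5190 mm.


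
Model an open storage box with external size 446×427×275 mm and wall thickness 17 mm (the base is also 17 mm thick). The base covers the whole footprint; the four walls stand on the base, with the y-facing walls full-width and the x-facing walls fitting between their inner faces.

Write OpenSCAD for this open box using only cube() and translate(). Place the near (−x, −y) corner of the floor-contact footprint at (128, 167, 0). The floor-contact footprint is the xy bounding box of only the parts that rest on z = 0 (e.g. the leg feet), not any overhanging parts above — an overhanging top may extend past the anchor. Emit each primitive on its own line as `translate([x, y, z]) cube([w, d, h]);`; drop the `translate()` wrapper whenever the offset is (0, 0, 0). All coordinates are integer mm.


translate([128, 167, 0]) cube([446, 427, 17]);
translate([128, 167, 17]) cube([446, 17, 258]);
translate([128, 577, 17]) cube([446, 17, 258]);
translate([128, 184, 17]) cube([17, 393, 258]);
translate([557, 184, 17]) cube([17, 393, 258]);


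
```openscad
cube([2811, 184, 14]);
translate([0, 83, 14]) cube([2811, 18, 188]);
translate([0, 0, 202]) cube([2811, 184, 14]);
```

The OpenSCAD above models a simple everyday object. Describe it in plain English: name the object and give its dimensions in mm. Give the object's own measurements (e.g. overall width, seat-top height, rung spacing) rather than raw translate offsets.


An I-beam lying along x, 2811 mm long. Overall section height 216 mm. Two flanges 184 mm wide (y) and 14 mm thick, one on the floor and one at the top; a web 18 mm thick runs between them, centred on the flange width.


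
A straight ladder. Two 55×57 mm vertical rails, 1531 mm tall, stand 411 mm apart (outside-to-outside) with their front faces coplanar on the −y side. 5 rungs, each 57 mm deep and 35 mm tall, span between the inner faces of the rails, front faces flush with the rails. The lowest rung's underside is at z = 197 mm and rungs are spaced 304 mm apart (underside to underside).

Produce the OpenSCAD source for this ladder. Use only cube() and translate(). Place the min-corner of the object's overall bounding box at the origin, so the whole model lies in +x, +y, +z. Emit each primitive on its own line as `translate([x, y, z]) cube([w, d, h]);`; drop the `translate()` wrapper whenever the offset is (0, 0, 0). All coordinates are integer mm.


cube([55, 57, 1531]);
translate([356, 0, 0]) cube([55, 57, 1531]);
translate([55, 0, 197]) cube([301, 57, 35]);
translate([55, 0, 501]) cube([301, 57, 35]);
translate([55, 0, 805]) cube([301, 57, 35]);
translate([55, 0, 1109]) cube([301, 57, 35]);
translate([55, 0, 1413]) cube([301, 57, 35]);


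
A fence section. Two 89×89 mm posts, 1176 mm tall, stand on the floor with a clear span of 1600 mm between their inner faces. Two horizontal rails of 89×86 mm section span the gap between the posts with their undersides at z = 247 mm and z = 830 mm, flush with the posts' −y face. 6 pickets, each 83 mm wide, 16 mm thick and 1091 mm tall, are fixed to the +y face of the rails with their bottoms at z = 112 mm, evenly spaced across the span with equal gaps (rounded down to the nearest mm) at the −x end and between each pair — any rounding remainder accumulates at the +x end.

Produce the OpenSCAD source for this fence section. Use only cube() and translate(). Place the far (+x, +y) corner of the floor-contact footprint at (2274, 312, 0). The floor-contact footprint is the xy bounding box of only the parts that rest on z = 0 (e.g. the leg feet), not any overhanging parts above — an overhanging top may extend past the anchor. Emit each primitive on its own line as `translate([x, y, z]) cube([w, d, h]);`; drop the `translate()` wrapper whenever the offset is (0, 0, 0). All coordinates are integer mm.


translate([496, 223, 0]) cube([89, 89, 1176]);
translate([2185, 223, 0]) cube([89, 89, 1176]);
translate([585, 223, 247]) cube([1600, 89, 86]);
translate([585, 223, 830]) cube([1600, 89, 86]);
translate([742, 312, 112]) cube([83, 16, 1091]);
translate([982, 312, 112]) cube([83, 16, 1091]);
translate([1222, 312, 112]) cube([83, 16, 1091]);
translate([1462, 312, 112]) cube([83, 16, 1091]);
translate([1702, 312, 112]) cube([83, 16, 1091]);
translate([1942, 312, 112]) cube([83, 16, 1091]);


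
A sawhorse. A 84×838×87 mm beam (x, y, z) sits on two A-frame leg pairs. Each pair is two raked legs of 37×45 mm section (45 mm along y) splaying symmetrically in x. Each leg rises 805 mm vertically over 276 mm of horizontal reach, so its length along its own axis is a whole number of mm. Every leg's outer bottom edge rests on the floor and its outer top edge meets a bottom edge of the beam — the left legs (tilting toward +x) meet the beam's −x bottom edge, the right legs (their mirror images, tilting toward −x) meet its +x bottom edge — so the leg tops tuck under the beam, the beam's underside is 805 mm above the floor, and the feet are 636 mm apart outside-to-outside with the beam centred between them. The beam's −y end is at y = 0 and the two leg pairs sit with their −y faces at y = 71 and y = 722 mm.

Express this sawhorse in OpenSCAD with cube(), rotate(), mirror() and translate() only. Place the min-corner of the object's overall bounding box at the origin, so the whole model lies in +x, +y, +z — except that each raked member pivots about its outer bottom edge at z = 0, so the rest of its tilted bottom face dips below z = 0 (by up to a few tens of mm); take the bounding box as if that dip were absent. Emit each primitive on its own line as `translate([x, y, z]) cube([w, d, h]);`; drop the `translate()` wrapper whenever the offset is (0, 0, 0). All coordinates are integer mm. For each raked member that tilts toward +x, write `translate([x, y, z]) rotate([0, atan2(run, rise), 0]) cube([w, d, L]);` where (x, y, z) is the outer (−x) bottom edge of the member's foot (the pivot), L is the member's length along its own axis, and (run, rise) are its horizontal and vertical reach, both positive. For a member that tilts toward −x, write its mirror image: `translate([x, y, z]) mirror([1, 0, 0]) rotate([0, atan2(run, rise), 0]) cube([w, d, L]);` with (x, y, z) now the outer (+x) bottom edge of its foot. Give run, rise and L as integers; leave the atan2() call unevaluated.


translate([276, 0, 805]) cube([84, 838, 87]);
translate([0, 71, 0]) rotate([0, atan2(276, 805), 0]) cube([37, 45, 851]);
translate([636, 71, 0]) mirror([1, 0, 0]) rotate([0, atan2(276, 805), 0]) cube([37, 45, 851]);
translate([0, 722, 0]) rotate([0, atan2(276, 805), 0]) cube([37, 45, 851]);
translate([636, 722, 0]) mirror([1, 0, 0]) rotate([0, atan2(276, 805), 0]) cube([37, 45, 851]);


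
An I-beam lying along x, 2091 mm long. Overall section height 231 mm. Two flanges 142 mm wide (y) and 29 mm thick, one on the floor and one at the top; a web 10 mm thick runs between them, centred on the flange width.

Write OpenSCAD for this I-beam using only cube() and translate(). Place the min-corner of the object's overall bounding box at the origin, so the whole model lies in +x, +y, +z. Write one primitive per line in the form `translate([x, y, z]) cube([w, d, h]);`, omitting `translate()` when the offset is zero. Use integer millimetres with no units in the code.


cube([2091, 142, 29]);
translate([0, 66, 29]) cube([2091, 10, 173]);
translate([0, 0, 202]) cube([2091, 142, 29]);


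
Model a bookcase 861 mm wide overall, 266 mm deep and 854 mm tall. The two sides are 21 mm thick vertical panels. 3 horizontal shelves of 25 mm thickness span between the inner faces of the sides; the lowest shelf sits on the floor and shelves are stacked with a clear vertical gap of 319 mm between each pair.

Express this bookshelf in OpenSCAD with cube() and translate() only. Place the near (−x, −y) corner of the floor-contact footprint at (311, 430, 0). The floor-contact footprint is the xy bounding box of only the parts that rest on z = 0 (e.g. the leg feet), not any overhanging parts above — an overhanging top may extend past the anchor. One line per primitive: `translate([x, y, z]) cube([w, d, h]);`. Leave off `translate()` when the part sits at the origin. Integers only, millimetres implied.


translate([311, 430, 0]) cube([21, 266, 854]);
translate([1151, 430, 0]) cube([21, 266, 854]);
translate([332, 430, 0]) cube([819, 266, 25]);
translate([332, 430, 344]) cube([819, 266, 25]);
translate([332, 430, 688]) cube([819, 266, 25]);


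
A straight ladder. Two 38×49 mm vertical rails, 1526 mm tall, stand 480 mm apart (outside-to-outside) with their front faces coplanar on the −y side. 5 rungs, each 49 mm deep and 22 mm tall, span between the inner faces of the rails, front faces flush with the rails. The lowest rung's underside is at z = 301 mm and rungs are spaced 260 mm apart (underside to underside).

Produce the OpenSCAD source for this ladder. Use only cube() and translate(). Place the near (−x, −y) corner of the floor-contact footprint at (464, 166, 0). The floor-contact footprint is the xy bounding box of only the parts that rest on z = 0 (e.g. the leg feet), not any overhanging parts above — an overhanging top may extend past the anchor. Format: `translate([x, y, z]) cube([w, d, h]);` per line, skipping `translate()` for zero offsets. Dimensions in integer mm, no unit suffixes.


translate([464, 166, 0]) cube([38, 49, 1526]);
translate([906, 166, 0]) cube([38, 49, 1526]);
translate([502, 166, 301]) cube([404, 49, 22]);
translate([502, 166, 561]) cube([404, 49, 22]);
translate([502, 166, 821]) cube([404, 49, 22]);
translate([502, 166, 1081]) cube([404, 49, 22]);
translate([502, 166, 1341]) cube([404, 49, 22]);


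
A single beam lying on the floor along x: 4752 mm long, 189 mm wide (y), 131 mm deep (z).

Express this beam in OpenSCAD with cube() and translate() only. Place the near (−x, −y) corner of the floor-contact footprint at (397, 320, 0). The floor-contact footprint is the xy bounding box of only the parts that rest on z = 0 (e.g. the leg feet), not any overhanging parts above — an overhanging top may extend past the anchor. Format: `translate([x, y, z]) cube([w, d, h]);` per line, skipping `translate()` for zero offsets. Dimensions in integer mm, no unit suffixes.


translate([397, 320, 0]) cube([4752, 189, 131]);


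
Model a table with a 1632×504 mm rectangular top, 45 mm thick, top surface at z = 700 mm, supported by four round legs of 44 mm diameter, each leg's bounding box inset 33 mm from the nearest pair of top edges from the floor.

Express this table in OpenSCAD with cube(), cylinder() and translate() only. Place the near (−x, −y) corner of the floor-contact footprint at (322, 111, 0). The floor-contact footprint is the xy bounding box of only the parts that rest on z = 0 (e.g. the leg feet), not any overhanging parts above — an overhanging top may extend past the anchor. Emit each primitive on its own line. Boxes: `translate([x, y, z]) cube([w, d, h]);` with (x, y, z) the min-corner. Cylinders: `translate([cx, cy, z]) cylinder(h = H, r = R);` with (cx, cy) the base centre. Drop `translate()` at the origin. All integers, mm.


translate([289, 78, 655]) cube([1632, 504, 45]);
translate([344, 133, 0]) cylinder(h = 655, r = 22);
translate([1866, 133, 0]) cylinder(h = 655, r = 22);
translate([344, 527, 0]) cylinder(h = 655, r = 22);
translate([1866, 527, 0]) cylinder(h = 655, r = 22);


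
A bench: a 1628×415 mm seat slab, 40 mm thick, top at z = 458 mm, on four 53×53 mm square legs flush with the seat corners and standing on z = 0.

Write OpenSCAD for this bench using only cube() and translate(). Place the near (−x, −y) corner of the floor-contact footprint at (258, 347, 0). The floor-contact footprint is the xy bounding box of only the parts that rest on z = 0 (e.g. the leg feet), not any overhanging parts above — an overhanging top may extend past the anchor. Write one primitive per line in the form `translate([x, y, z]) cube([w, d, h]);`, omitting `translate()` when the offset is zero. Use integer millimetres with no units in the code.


translate([258, 347, 418]) cube([1628, 415, 40]);
translate([258, 347, 0]) cube([53, 53, 418]);
translate([258, 709, 0]) cube([53, 53, 418]);
translate([1833, 347, 0]) cube([53, 53, 418]);
translate([1833, 709, 0]) cube([53, 53, 418]);


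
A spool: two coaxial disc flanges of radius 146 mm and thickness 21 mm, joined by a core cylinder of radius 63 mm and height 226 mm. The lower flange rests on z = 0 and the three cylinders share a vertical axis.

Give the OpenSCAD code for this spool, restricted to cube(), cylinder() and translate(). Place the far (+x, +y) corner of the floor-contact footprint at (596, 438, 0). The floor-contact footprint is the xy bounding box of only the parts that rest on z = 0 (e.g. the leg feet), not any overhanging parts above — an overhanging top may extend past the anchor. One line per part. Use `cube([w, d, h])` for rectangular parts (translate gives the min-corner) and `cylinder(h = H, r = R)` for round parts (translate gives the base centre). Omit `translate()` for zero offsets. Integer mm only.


translate([450, 292, 0]) cylinder(h = 21, r = 146);
translate([450, 292, 21]) cylinder(h = 226, r = 63);
translate([450, 292, 247]) cylinder(h = 21, r = 146);


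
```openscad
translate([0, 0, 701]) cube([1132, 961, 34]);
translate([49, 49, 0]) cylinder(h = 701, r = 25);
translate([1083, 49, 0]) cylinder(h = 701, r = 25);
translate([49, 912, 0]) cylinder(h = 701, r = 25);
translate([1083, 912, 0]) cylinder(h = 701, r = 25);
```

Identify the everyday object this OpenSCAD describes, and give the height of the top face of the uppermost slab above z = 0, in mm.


A table. The table height is 735 mm.

A 1132×961×34 slab sits at z = 701 on four Ø50 mm round legs — a table. The top surface is at 701 + 34 = 735 mm.


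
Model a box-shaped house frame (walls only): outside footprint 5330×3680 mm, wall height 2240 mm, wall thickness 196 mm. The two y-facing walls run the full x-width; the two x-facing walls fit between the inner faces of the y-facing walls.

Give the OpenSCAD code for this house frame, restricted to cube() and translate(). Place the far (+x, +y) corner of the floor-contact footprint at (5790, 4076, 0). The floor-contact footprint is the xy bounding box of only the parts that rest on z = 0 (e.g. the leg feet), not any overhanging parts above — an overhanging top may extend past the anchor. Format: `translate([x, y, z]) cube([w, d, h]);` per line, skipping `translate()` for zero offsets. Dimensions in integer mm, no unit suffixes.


translate([460, 396, 0]) cube([5330, 196, 2240]);
translate([460, 3880, 0]) cube([5330, 196, 2240]);
translate([460, 592, 0]) cube([196, 3288, 2240]);
translate([5594, 592, 0]) cube([196, 3288, 2240]);


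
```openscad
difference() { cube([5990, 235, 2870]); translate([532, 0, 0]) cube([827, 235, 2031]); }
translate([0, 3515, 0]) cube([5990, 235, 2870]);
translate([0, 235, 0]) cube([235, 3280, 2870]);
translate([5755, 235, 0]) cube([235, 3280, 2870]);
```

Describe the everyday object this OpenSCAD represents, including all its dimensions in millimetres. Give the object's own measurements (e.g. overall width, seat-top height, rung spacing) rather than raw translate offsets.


A single room: four walls, each 2870 mm tall and 235 mm thick, enclosing an outside footprint 5990×3750 mm (x × y), no floor or roof. The front and back walls (−y and +y sides) run the full x-width; the side walls fit between their inner faces. A door opening 827 mm wide and 2031 mm tall is cut through the front wall from the floor up, its −x edge 532 mm from the wall's −x end.


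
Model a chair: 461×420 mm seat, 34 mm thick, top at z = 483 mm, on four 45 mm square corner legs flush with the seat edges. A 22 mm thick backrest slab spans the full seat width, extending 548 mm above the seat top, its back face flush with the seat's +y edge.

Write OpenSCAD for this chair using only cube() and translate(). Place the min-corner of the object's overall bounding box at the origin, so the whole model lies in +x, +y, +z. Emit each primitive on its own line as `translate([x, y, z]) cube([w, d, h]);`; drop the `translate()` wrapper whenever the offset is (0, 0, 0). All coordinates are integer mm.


translate([0, 0, 449]) cube([461, 420, 34]);
cube([45, 45, 449]);
translate([416, 0, 0]) cube([45, 45, 449]);
translate([0, 375, 0]) cube([45, 45, 449]);
translate([416, 375, 0]) cube([45, 45, 449]);
translate([0, 398, 483]) cube([461, 22, 548]);


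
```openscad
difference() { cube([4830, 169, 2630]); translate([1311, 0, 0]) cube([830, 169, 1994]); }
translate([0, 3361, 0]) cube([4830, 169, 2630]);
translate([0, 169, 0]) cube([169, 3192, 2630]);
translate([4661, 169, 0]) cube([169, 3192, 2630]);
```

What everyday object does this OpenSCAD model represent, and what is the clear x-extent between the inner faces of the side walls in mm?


A single room. The interior width is 4492 mm.

Four walls enclosing a rectangle with a door in the front wall — a room. Outside width 4830 minus two 169 mm walls gives 4492 mm.
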